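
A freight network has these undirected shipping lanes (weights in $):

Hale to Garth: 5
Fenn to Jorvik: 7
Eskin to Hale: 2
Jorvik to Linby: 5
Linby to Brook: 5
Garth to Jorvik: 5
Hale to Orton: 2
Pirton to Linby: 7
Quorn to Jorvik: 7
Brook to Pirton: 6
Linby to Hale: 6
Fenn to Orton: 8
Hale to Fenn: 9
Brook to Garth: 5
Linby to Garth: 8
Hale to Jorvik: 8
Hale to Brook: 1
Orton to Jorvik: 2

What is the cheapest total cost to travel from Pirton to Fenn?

Candidate routes:
Pirton → Brook → Hale → Fenn: 6+1+9 = 16
Pirton → Brook → Hale → Orton → Fenn: 6+1+2+8 = 17
Cheapest is Pirton → Brook → Hale → Fenn at $16.

$16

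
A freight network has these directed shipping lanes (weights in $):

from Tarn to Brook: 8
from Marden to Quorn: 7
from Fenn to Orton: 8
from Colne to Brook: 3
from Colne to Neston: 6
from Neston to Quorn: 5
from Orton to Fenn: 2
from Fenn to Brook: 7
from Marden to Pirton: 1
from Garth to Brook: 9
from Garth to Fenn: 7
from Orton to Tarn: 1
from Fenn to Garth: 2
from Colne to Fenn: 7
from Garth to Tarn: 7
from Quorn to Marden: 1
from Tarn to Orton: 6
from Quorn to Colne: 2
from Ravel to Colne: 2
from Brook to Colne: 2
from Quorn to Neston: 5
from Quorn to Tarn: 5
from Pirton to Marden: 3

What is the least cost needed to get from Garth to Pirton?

Candidate routes:
Garth → Fenn → Brook → Colne → Neston → Quorn → Marden → Pirton: 7+7+2+6+5+1+1 = 29
Garth → Brook → Colne → Neston → Quorn → Marden → Pirton: 9+2+6+5+1+1 = 24
Garth → Tarn → Brook → Colne → Neston → Quorn → Marden → Pirton: 7+8+2+6+5+1+1 = 30
Cheapest is Garth → Brook → Colne → Neston → Quorn → Marden → Pirton at $24.

$24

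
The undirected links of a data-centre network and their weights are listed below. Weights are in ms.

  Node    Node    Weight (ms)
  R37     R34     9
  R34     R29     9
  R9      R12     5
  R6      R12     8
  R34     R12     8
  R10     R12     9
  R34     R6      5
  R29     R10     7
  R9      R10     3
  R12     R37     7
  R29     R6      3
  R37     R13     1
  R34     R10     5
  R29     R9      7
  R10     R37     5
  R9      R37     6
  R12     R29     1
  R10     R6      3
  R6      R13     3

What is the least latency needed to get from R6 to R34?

Shortest distances from R6:
R6: 0
R13: 3  (via R6)
R29: 3  (via R6)
R10: 3  (via R6)
R37: 4  (via R13)
R12: 4  (via R29)
R34: 5  (via R6)
Shortest route: R6–R34 = 5 ms.

5 ms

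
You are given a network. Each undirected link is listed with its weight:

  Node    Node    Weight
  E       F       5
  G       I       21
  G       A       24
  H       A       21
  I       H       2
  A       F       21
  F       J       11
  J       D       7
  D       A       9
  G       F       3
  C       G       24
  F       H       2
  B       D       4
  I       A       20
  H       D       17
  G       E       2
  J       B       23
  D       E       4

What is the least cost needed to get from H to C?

29

Candidate routes:
H → F → G → C: 2+3+24 = 29
H → F → E → G → C: 2+5+2+24 = 33
Cheapest is H → F → G → C at 29.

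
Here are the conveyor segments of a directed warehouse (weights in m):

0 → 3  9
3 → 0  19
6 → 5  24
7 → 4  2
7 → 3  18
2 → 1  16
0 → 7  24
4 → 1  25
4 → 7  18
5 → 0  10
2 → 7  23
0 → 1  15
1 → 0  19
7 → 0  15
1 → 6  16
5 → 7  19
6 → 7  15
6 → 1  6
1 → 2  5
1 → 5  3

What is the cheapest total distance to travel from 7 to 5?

30 m

Shortest distances from 7:
7: 0
4: 2  (via 7)
0: 15  (via 7)
3: 18  (via 7)
1: 27  (via 4)
5: 30  (via 1)
Shortest route: 7–4–1–5 = 30 m.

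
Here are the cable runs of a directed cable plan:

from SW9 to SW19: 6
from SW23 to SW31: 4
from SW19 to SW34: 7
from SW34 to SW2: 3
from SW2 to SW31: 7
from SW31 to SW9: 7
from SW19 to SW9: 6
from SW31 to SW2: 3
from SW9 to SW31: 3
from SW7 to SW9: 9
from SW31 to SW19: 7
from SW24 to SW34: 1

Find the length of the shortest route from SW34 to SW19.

Running Dijkstra from SW34:
SW34: 0
SW2: 3  (via SW34)
SW31: 10  (via SW2)
SW9: 17  (via SW31)
SW19: 17  (via SW31)
Shortest route: SW34–SW2–SW31–SW19 = 17.

17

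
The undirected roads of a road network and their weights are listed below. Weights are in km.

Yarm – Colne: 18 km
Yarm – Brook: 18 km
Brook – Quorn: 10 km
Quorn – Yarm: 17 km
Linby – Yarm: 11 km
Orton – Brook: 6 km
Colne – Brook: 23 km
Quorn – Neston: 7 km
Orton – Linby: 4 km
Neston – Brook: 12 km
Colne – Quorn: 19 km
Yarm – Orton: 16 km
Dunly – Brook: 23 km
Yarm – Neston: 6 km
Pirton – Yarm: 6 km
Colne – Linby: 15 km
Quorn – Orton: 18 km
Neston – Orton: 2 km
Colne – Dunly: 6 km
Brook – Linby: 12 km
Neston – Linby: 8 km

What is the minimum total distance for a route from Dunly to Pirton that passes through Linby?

Shortest Dunly→Linby: Dunly–Colne–Linby = 21
Shortest Linby→Pirton: Linby–Yarm–Pirton = 17
Total via Linby: 21 + 17 = 38 km.

38 km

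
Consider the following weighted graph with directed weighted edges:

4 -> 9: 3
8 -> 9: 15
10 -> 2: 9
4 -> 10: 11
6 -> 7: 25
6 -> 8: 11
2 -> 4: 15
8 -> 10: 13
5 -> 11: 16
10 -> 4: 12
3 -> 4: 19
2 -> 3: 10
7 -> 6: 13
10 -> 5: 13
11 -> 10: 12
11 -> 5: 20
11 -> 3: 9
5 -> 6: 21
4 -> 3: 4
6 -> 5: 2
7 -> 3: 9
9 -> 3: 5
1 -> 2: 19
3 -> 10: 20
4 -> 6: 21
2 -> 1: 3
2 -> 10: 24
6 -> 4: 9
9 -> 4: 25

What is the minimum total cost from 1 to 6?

55

Enumerating some paths:
1 → 2 → 3 → 4 → 6: 19+10+19+21 = 69
1 → 2 → 4 → 6: 19+15+21 = 55
The minimum is 55 via 1 → 2 → 4 → 6.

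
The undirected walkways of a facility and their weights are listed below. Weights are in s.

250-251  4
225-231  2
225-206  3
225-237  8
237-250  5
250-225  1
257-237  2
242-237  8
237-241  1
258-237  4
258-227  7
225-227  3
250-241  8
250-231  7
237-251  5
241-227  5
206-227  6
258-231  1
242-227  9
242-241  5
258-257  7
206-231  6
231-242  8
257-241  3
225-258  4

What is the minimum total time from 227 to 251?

8 s

Shortest distances from 227:
227: 0
225: 3  (via 227)
250: 4  (via 225)
241: 5  (via 227)
231: 5  (via 225)
258: 6  (via 231)
206: 6  (via 227)
237: 6  (via 241)
257: 8  (via 241)
251: 8  (via 250)
Shortest route: 227–225–250–251 = 8 s.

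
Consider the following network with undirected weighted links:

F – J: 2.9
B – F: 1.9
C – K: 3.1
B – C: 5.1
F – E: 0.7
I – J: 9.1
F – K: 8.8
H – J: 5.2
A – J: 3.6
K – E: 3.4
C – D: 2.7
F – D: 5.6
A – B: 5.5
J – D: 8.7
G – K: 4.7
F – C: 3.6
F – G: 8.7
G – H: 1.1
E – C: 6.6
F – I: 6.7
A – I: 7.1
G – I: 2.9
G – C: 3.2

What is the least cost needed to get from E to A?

Candidate routes:
E–F–I–A: 0.7+6.7+7.1 = 14.5
E–F–B–A: 0.7+1.9+5.5 = 8.1
E–F–J–A: 0.7+2.9+3.6 = 7.2
Cheapest is E–F–J–A at 7.2.

7.2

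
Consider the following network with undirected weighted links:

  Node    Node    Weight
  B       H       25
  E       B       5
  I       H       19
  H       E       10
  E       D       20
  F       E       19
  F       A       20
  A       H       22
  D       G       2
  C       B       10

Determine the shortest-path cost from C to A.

Running Dijkstra from C:
C: 0
B: 10  (via C)
E: 15  (via B)
H: 25  (via E)
F: 34  (via E)
D: 35  (via E)
G: 37  (via D)
I: 44  (via H)
A: 47  (via H)
Shortest route: C → B → E → H → A = 47.

47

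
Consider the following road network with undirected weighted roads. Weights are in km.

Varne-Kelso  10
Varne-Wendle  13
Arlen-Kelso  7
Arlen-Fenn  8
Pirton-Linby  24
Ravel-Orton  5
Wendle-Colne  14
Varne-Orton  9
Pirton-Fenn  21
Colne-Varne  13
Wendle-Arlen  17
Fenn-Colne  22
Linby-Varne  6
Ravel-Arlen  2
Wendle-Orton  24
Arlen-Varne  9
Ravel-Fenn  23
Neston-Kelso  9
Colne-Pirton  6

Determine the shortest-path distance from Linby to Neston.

25 km

Running Dijkstra from Linby:
Linby: 0
Varne: 6  (via Linby)
Orton: 15  (via Varne)
Arlen: 15  (via Varne)
Kelso: 16  (via Varne)
Ravel: 17  (via Arlen)
Wendle: 19  (via Varne)
Colne: 19  (via Varne)
Fenn: 23  (via Arlen)
Pirton: 24  (via Linby)
Neston: 25  (via Kelso)
Shortest route: Linby → Varne → Kelso → Neston = 25 km.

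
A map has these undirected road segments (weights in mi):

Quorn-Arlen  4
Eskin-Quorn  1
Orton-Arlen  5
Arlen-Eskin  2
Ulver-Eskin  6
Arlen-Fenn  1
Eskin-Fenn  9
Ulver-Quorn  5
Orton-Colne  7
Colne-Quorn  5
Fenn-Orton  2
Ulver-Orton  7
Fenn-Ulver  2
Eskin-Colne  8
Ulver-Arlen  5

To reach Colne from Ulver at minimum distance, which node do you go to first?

Compare a few routes:
Ulver → Fenn → Orton → Colne: 2+2+7 = 11
Ulver → Quorn → Colne: 5+5 = 10
Ulver → Fenn → Arlen → Eskin → Quorn → Colne: 2+1+2+1+5 = 11
The minimum is 10 mi via Ulver → Quorn → Colne.
So from Ulver the first move is to Quorn.

Quorn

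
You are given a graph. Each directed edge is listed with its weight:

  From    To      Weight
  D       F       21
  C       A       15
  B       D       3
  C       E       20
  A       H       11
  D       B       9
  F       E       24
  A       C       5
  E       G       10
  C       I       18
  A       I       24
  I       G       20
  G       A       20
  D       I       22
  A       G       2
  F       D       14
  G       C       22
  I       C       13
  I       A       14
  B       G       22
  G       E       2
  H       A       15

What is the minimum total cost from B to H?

50

Compare a few routes:
B → D → I → A → H: 3+22+14+11 = 50
B → G → A → H: 22+20+11 = 53
B → D → I → C → A → H: 3+22+13+15+11 = 64
Cheapest is B → D → I → A → H at 50.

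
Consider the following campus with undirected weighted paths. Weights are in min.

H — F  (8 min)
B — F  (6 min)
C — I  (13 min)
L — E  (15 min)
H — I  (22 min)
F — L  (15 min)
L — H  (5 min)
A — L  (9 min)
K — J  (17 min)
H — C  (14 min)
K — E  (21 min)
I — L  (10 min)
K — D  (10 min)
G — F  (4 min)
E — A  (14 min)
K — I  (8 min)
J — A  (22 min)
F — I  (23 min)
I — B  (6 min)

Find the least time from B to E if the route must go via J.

67 min

Best B to J: B–I–K–J costing 31
Shortest J→E: J–A–E = 36
Total via J: 31 + 36 = 67 min.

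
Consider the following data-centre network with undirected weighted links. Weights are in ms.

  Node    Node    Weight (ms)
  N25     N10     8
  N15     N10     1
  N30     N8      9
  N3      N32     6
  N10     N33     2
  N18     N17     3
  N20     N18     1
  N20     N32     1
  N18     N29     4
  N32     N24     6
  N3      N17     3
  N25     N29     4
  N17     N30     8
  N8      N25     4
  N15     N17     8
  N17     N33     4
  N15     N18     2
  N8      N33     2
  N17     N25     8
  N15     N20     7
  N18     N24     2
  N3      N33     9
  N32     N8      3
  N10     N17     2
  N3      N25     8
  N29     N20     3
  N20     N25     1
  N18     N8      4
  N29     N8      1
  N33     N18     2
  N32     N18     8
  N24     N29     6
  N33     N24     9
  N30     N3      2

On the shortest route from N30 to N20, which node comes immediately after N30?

N3

Enumerating some paths:
N30 → N3 → N32 → N20: 2+6+1 = 9
N30 → N3 → N17 → N10 → N15 → N18 → N20: 2+3+2+1+2+1 = 11
N30 → N3 → N25 → N20: 2+8+1 = 11
N30 → N17 → N18 → N20: 8+3+1 = 12
Cheapest is N30 → N3 → N32 → N20 at 9 ms.
So from N30 the first move is to N3.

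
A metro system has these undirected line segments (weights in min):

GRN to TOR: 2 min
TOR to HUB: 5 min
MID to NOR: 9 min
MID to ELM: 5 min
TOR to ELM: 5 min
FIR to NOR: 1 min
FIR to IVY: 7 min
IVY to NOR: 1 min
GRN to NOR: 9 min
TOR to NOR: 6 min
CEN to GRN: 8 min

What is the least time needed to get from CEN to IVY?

17 min

Candidate routes:
CEN → GRN → NOR → IVY: 8+9+1 = 18
CEN → GRN → TOR → NOR → IVY: 8+2+6+1 = 17
The minimum is 17 min via CEN → GRN → TOR → NOR → IVY.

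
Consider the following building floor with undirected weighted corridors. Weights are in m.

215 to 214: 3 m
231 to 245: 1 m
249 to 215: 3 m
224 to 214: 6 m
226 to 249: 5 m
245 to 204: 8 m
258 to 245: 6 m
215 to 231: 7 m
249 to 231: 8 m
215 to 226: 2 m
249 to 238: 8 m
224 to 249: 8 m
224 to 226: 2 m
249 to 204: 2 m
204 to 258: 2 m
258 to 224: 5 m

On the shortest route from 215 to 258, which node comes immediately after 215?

Candidate routes:
215 - 214 - 224 - 258: 3+6+5 = 14
215 - 249 - 204 - 258: 3+2+2 = 7
215 - 226 - 249 - 204 - 258: 2+5+2+2 = 11
215 - 226 - 224 - 258: 2+2+5 = 9
Cheapest is 215 - 249 - 204 - 258 at 7 m.
So from 215 the first move is to 249.

249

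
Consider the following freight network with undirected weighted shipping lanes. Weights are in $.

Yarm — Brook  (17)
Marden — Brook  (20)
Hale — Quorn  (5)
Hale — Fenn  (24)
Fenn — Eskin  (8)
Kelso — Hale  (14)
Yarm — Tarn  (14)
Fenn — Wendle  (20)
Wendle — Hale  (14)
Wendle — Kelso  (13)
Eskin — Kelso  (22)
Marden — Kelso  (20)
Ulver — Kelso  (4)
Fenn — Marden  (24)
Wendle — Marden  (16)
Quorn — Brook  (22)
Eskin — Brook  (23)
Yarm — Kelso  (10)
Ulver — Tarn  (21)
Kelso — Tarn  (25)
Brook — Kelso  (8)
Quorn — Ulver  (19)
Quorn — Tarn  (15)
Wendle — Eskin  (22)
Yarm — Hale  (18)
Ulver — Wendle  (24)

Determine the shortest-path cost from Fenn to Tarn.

$44

Running Dijkstra from Fenn:
Fenn: 0
Eskin: 8  (via Fenn)
Wendle: 20  (via Fenn)
Hale: 24  (via Fenn)
Marden: 24  (via Fenn)
Quorn: 29  (via Hale)
Kelso: 30  (via Eskin)
Brook: 31  (via Eskin)
Ulver: 34  (via Kelso)
Yarm: 40  (via Kelso)
Tarn: 44  (via Quorn)
Shortest route: Fenn → Hale → Quorn → Tarn = $44.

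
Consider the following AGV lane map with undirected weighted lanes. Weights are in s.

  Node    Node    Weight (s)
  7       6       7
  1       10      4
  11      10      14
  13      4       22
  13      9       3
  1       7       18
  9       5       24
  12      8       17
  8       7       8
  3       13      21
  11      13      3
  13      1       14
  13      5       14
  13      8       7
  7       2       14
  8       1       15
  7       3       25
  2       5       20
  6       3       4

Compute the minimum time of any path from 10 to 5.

31 s

Shortest distances from 10:
10: 0
1: 4  (via 10)
11: 14  (via 10)
13: 17  (via 11)
8: 19  (via 1)
9: 20  (via 13)
7: 22  (via 1)
6: 29  (via 7)
5: 31  (via 13)
Shortest route: 10 → 11 → 13 → 5 = 31 s.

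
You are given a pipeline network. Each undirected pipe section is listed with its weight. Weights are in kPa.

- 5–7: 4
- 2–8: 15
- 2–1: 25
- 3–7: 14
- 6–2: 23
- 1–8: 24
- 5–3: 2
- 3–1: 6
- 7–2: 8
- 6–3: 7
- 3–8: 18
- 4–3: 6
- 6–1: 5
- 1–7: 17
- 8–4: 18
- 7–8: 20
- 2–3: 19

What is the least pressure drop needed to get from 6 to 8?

Running Dijkstra from 6:
6: 0
1: 5  (via 6)
3: 7  (via 6)
5: 9  (via 3)
4: 13  (via 3)
7: 13  (via 5)
2: 21  (via 7)
8: 25  (via 3)
Shortest route: 6–3–8 = 25 kPa.

25 kPa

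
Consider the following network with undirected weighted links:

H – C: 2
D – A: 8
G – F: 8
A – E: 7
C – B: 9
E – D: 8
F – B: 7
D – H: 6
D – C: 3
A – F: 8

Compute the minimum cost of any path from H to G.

Candidate routes:
H - C - B - F - G: 2+9+7+8 = 26
H - D - A - F - G: 6+8+8+8 = 30
H - C - D - A - F - G: 2+3+8+8+8 = 29
Cheapest is H - C - B - F - G at 26.

26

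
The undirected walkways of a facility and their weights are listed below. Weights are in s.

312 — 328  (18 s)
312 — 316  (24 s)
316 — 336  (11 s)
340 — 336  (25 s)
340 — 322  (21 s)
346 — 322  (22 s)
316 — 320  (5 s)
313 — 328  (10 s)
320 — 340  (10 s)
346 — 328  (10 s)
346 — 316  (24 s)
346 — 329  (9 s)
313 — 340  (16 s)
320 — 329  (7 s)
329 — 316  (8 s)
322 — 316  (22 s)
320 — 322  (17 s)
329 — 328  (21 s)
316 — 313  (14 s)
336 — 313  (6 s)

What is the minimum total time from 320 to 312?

Compare a few routes:
320 → 316 → 312: 5+24 = 29
320 → 329 → 316 → 312: 7+8+24 = 39
The minimum is 29 s via 320 → 316 → 312.

29 s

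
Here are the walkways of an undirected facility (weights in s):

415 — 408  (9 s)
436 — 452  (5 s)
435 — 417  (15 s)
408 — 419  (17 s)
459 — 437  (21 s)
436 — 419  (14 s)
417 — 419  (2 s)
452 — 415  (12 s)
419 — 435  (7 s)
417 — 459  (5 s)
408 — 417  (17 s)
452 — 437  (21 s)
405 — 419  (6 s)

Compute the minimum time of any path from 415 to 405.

Shortest distances from 415:
415: 0
408: 9  (via 415)
452: 12  (via 415)
436: 17  (via 452)
417: 26  (via 408)
419: 26  (via 408)
459: 31  (via 417)
405: 32  (via 419)
Shortest route: 415–408–419–405 = 32 s.

32 s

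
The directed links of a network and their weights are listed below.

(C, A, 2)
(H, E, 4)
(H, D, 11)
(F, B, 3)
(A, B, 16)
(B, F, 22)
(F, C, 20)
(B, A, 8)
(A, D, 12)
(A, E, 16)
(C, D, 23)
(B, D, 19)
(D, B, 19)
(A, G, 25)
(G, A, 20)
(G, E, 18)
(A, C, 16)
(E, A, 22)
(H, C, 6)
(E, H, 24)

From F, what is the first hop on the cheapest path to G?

Candidate routes:
F → B → A → G: 3+8+25 = 36
F → C → A → G: 20+2+25 = 47
The minimum is 36 via F → B → A → G.
So from F the first move is to B.

B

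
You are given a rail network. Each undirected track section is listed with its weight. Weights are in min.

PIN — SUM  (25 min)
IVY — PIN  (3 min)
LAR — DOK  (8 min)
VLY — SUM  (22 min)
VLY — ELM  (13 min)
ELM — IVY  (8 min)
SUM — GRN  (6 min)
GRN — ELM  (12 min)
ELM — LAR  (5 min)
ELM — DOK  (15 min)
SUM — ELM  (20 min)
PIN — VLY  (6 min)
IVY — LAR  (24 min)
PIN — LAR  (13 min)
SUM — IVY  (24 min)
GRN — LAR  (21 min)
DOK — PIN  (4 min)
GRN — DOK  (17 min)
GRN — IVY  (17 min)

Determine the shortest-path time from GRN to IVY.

17 min

Compare a few routes:
GRN - IVY: 17 = 17
GRN - ELM - IVY: 12+8 = 20
GRN - SUM - IVY: 6+24 = 30
GRN - DOK - PIN - IVY: 17+4+3 = 24
Cheapest is GRN - IVY at 17 min.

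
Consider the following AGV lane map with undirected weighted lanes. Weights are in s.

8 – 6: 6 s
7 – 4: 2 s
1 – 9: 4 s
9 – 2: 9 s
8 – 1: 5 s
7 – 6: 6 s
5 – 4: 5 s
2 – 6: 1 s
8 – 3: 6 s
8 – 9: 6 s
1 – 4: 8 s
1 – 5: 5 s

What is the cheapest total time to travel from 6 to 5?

13 s

Shortest distances from 6:
6: 0
2: 1  (via 6)
7: 6  (via 6)
8: 6  (via 6)
4: 8  (via 7)
9: 10  (via 2)
1: 11  (via 8)
3: 12  (via 8)
5: 13  (via 4)
Shortest route: 6–7–4–5 = 13 s.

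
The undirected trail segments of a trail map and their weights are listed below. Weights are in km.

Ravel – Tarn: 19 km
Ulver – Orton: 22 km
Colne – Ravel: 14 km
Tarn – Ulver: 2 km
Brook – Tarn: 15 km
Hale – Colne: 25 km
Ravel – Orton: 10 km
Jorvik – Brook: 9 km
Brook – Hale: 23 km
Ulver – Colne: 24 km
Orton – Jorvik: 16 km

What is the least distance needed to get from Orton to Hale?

48 km

Shortest distances from Orton:
Orton: 0
Ravel: 10  (via Orton)
Jorvik: 16  (via Orton)
Ulver: 22  (via Orton)
Colne: 24  (via Ravel)
Tarn: 24  (via Ulver)
Brook: 25  (via Jorvik)
Hale: 48  (via Brook)
Shortest route: Orton–Jorvik–Brook–Hale = 48 km.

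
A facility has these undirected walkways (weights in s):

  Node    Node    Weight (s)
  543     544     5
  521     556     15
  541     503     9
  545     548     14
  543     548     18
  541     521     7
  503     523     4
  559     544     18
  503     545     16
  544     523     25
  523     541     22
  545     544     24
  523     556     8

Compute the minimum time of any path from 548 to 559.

Shortest distances from 548:
548: 0
545: 14  (via 548)
543: 18  (via 548)
544: 23  (via 543)
503: 30  (via 545)
523: 34  (via 503)
541: 39  (via 503)
559: 41  (via 544)
Shortest route: 548–543–544–559 = 41 s.

41 s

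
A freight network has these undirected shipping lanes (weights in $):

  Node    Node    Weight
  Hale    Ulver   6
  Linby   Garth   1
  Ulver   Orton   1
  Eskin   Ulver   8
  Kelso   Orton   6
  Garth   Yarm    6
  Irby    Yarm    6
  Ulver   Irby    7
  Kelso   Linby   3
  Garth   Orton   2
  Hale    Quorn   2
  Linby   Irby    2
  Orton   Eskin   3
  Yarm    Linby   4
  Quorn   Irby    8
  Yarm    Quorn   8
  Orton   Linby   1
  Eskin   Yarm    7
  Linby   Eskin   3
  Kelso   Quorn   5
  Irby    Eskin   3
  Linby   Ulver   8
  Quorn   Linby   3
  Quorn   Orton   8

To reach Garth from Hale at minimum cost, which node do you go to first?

Quorn

Candidate routes:
Hale → Quorn → Linby → Orton → Garth: 2+3+1+2 = 8
Hale → Quorn → Linby → Garth: 2+3+1 = 6
Hale → Ulver → Orton → Linby → Garth: 6+1+1+1 = 9
The minimum is $6 via Hale → Quorn → Linby → Garth.
So from Hale the first move is to Quorn.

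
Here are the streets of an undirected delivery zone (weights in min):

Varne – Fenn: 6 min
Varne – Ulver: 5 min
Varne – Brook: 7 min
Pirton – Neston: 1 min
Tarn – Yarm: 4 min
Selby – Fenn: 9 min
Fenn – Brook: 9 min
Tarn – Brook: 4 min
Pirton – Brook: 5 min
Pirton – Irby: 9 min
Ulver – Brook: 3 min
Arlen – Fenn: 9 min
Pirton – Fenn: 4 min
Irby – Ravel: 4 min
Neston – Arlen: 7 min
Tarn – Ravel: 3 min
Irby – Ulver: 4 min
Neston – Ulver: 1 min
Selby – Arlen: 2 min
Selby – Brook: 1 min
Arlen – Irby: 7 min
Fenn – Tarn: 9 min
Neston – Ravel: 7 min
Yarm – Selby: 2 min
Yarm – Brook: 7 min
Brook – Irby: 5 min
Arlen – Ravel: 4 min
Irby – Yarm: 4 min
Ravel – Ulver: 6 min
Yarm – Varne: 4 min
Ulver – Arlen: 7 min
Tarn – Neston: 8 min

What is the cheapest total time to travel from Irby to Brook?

5 min

Enumerating some paths:
Irby - Yarm - Selby - Brook: 4+2+1 = 7
Irby - Ulver - Brook: 4+3 = 7
Irby - Arlen - Selby - Brook: 7+2+1 = 10
Irby - Brook: 5 = 5
The minimum is 5 min via Irby - Brook.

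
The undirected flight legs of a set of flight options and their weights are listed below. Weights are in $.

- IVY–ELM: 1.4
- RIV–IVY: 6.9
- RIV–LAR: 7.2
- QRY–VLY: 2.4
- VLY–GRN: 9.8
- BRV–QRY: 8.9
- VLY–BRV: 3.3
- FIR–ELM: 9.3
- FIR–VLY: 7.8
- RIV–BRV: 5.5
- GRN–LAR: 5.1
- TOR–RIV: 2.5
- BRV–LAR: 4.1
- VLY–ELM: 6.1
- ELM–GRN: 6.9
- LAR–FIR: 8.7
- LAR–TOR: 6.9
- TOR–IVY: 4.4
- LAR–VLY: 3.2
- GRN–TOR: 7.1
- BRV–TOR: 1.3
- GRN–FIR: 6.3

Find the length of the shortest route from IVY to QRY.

$9.9

Running Dijkstra from IVY:
IVY: 0
ELM: 1.4  (via IVY)
TOR: 4.4  (via IVY)
BRV: 5.7  (via TOR)
RIV: 6.9  (via IVY)
VLY: 7.5  (via ELM)
GRN: 8.3  (via ELM)
LAR: 9.8  (via BRV)
QRY: 9.9  (via VLY)
Shortest route: IVY → ELM → VLY → QRY = $9.9.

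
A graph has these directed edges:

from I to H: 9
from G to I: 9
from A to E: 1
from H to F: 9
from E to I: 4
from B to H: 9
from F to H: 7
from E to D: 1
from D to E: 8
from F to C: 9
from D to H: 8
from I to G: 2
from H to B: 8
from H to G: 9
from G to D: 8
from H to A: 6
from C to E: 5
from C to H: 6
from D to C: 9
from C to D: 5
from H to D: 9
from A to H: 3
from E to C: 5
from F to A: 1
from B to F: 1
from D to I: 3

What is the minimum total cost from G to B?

Settle nodes by increasing distance from G:
G: 0
D: 8  (via G)
I: 9  (via G)
E: 16  (via D)
H: 16  (via D)
C: 17  (via D)
A: 22  (via H)
B: 24  (via H)
Shortest route: G → D → H → B = 24.

24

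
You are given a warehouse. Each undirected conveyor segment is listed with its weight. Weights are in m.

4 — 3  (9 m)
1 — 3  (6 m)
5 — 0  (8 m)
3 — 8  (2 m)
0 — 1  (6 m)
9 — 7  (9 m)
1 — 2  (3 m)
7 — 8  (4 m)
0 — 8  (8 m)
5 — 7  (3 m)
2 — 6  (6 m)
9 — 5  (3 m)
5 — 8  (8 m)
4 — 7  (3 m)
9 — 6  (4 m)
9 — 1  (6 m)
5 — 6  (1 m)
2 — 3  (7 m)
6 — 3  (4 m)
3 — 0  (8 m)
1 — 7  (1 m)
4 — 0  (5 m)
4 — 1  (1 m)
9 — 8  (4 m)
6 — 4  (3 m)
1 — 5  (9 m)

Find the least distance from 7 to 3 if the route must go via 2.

11 m

Best 7 to 2: 7 → 1 → 2 costing 4
Shortest 2→3: 2 → 3 = 7
Total via 2: 4 + 7 = 11 m.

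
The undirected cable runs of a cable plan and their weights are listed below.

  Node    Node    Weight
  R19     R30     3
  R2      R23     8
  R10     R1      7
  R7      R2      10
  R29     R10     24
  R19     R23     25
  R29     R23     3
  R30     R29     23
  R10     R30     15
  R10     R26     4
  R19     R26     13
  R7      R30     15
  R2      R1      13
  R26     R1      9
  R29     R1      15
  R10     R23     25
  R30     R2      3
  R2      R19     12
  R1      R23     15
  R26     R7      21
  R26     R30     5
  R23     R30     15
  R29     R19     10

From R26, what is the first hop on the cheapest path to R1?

R1

Enumerating some paths:
R26 - R10 - R1: 4+7 = 11
R26 - R1: 9 = 9
R26 - R30 - R2 - R1: 5+3+13 = 21
The minimum is 9 via R26 - R1.
So from R26 the first move is to R1.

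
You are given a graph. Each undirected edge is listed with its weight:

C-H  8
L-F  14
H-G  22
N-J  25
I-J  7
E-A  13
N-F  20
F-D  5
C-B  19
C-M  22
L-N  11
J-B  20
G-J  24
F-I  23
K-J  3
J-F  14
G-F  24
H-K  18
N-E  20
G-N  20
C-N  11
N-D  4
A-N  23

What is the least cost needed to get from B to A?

53

Shortest distances from B:
B: 0
C: 19  (via B)
J: 20  (via B)
K: 23  (via J)
H: 27  (via C)
I: 27  (via J)
N: 30  (via C)
D: 34  (via N)
F: 34  (via J)
L: 41  (via N)
M: 41  (via C)
G: 44  (via J)
E: 50  (via N)
A: 53  (via N)
Shortest route: B → C → N → A = 53.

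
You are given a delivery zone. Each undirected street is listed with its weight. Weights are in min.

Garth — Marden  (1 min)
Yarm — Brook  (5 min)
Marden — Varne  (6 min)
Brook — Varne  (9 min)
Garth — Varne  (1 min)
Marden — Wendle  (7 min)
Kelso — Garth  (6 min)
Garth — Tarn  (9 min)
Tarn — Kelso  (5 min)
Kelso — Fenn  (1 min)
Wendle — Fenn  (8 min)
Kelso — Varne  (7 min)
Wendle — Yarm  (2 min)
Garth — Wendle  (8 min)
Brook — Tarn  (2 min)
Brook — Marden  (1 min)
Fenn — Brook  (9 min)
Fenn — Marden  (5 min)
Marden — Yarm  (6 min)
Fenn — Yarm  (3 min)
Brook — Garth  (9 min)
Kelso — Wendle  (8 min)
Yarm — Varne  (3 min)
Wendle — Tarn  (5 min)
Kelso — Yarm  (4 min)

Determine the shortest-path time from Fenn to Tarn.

Compare a few routes:
Fenn - Marden - Brook - Tarn: 5+1+2 = 8
Fenn - Kelso - Tarn: 1+5 = 6
The minimum is 6 min via Fenn - Kelso - Tarn.

6 min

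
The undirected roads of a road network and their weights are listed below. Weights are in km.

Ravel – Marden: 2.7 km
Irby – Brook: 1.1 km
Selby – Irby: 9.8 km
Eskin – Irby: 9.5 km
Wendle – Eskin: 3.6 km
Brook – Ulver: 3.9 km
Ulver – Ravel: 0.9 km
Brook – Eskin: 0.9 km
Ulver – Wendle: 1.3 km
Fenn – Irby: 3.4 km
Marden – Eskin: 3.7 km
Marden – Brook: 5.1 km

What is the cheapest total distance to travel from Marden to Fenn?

Running Dijkstra from Marden:
Marden: 0
Ravel: 2.7  (via Marden)
Ulver: 3.6  (via Ravel)
Eskin: 3.7  (via Marden)
Brook: 4.6  (via Eskin)
Wendle: 4.9  (via Ulver)
Irby: 5.7  (via Brook)
Fenn: 9.1  (via Irby)
Shortest route: Marden–Eskin–Brook–Irby–Fenn = 9.1 km.

9.1 km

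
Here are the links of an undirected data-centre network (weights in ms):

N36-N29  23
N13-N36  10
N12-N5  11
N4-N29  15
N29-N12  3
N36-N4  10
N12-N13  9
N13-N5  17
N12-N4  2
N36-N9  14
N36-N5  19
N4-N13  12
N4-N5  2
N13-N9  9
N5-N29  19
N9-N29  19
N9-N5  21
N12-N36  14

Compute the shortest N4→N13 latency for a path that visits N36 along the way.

20 ms

Shortest N4→N36: N4 → N36 = 10
Best N36 to N13: N36 → N13 costing 10
Total via N36: 10 + 10 = 20 ms.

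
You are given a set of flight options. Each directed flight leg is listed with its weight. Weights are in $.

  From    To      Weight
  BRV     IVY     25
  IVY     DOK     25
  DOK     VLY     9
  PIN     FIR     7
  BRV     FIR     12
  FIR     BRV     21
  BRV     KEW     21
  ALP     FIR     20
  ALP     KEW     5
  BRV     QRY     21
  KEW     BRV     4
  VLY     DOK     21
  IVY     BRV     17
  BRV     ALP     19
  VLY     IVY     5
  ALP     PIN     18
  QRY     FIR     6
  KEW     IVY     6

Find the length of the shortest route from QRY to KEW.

$48

Shortest distances from QRY:
QRY: 0
FIR: 6  (via QRY)
BRV: 27  (via FIR)
ALP: 46  (via BRV)
KEW: 48  (via BRV)
Shortest route: QRY → FIR → BRV → KEW = $48.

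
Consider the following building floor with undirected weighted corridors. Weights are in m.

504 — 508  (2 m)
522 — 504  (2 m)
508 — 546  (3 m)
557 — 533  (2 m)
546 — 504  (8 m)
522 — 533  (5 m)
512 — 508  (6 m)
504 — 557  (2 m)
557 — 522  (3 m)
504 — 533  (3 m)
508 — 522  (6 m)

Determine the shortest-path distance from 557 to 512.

Running Dijkstra from 557:
557: 0
533: 2  (via 557)
504: 2  (via 557)
522: 3  (via 557)
508: 4  (via 504)
546: 7  (via 508)
512: 10  (via 508)
Shortest route: 557 → 504 → 508 → 512 = 10 m.

10 m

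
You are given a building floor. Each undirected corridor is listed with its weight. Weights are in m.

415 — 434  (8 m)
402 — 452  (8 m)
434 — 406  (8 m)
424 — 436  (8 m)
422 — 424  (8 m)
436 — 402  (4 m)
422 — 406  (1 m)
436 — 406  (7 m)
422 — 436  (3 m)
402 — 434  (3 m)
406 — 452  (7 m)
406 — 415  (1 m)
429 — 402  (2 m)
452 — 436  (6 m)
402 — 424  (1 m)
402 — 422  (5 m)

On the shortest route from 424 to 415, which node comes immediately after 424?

Enumerating some paths:
424 → 402 → 434 → 415: 1+3+8 = 12
424 → 422 → 406 → 415: 8+1+1 = 10
424 → 402 → 422 → 406 → 415: 1+5+1+1 = 8
424 → 402 → 436 → 422 → 406 → 415: 1+4+3+1+1 = 10
Cheapest is 424 → 402 → 422 → 406 → 415 at 8 m.
So from 424 the first move is to 402.

402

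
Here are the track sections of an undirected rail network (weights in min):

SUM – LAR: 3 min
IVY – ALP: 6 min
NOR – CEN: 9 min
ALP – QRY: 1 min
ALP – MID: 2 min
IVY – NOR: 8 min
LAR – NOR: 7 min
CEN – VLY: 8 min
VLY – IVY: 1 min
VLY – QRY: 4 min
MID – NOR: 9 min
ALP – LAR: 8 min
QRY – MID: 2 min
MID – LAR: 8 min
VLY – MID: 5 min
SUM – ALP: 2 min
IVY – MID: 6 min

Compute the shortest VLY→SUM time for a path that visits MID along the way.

9 min

Shortest VLY→MID: VLY–MID = 5
Best MID to SUM: MID–ALP–SUM costing 4
Total via MID: 5 + 4 = 9 min.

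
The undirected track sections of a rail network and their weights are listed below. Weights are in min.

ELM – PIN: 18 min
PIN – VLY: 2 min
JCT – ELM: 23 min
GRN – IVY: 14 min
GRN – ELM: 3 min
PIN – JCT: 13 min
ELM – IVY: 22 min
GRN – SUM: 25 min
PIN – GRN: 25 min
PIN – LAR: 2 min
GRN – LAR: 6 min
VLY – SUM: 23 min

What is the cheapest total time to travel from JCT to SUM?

Shortest distances from JCT:
JCT: 0
PIN: 13  (via JCT)
VLY: 15  (via PIN)
LAR: 15  (via PIN)
GRN: 21  (via LAR)
ELM: 23  (via JCT)
IVY: 35  (via GRN)
SUM: 38  (via VLY)
Shortest route: JCT–PIN–VLY–SUM = 38 min.

38 min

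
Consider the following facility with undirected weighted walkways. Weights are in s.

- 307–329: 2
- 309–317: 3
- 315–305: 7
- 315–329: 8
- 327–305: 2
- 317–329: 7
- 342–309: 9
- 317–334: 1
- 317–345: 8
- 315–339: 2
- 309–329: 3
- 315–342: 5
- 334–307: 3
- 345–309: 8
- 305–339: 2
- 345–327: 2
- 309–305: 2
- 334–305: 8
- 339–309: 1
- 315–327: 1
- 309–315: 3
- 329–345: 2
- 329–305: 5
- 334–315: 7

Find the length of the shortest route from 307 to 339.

6 s

Running Dijkstra from 307:
307: 0
329: 2  (via 307)
334: 3  (via 307)
345: 4  (via 329)
317: 4  (via 334)
309: 5  (via 329)
339: 6  (via 309)
Shortest route: 307 → 329 → 309 → 339 = 6 s.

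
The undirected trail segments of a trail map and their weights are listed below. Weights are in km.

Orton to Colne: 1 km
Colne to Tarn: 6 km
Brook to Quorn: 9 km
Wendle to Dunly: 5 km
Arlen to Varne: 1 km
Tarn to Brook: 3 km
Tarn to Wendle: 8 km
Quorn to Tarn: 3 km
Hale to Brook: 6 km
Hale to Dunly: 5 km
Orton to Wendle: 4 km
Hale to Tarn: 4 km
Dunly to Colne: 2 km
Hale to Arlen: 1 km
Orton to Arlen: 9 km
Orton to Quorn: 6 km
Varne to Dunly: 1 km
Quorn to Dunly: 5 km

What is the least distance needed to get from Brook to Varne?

Settle nodes by increasing distance from Brook:
Brook: 0
Tarn: 3  (via Brook)
Quorn: 6  (via Tarn)
Hale: 6  (via Brook)
Arlen: 7  (via Hale)
Varne: 8  (via Arlen)
Shortest route: Brook → Hale → Arlen → Varne = 8 km.

8 km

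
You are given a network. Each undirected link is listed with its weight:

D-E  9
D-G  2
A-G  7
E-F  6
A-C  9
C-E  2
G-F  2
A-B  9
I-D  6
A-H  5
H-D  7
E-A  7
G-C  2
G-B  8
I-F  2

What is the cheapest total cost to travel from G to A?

Settle nodes by increasing distance from G:
G: 0
C: 2  (via G)
D: 2  (via G)
F: 2  (via G)
E: 4  (via C)
I: 4  (via F)
A: 7  (via G)
Shortest route: G → A = 7.

7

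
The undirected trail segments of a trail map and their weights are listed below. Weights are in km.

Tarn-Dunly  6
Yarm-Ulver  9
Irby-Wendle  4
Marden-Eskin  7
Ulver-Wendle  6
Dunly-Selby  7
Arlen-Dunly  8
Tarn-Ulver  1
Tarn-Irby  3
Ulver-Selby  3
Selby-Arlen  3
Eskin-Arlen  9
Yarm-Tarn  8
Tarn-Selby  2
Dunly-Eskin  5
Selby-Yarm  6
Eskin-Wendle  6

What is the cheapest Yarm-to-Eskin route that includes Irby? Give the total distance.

21 km

Best Yarm to Irby: Yarm–Tarn–Irby costing 11
Shortest Irby→Eskin: Irby–Wendle–Eskin = 10
Total via Irby: 11 + 10 = 21 km.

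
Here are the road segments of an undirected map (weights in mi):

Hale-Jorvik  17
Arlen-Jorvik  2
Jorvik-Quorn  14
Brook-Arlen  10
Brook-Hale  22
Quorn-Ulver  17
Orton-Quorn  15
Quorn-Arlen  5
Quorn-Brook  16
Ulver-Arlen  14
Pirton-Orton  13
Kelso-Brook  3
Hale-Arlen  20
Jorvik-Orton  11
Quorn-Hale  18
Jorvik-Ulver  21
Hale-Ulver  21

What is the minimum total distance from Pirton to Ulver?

Settle nodes by increasing distance from Pirton:
Pirton: 0
Orton: 13  (via Pirton)
Jorvik: 24  (via Orton)
Arlen: 26  (via Jorvik)
Quorn: 28  (via Orton)
Brook: 36  (via Arlen)
Kelso: 39  (via Brook)
Ulver: 40  (via Arlen)
Shortest route: Pirton–Orton–Jorvik–Arlen–Ulver = 40 mi.

40 mi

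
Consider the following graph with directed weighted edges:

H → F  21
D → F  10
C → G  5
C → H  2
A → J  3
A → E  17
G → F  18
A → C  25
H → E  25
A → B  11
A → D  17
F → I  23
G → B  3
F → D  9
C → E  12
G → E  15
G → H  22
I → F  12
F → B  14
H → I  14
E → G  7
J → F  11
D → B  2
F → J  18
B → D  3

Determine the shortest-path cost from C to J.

Shortest distances from C:
C: 0
H: 2  (via C)
G: 5  (via C)
B: 8  (via G)
D: 11  (via B)
E: 12  (via C)
I: 16  (via H)
F: 21  (via D)
J: 39  (via F)
Shortest route: C → G → B → D → F → J = 39.

39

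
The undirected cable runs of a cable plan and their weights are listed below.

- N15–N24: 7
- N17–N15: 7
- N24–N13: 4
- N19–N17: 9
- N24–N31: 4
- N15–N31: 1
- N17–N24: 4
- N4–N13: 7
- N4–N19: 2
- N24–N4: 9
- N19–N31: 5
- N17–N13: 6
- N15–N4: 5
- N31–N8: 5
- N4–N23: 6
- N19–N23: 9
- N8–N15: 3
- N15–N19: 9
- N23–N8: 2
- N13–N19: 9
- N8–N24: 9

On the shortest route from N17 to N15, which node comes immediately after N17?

Candidate routes:
N17–N24–N31–N15: 4+4+1 = 9
N17–N15: 7 = 7
Cheapest is N17–N15 at 7.
So from N17 the first move is to N15.

N15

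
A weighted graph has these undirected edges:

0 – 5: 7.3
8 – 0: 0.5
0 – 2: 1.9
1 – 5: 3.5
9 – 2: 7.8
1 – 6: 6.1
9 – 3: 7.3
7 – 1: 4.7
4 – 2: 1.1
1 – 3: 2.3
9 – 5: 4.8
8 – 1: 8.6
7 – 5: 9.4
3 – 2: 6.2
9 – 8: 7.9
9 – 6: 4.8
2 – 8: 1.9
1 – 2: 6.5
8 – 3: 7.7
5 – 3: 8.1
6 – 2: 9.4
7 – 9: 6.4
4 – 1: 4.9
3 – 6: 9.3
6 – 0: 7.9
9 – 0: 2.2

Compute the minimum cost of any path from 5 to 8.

7.5

Shortest distances from 5:
5: 0
1: 3.5  (via 5)
9: 4.8  (via 5)
3: 5.8  (via 1)
0: 7  (via 9)
8: 7.5  (via 0)
Shortest route: 5–9–0–8 = 7.5.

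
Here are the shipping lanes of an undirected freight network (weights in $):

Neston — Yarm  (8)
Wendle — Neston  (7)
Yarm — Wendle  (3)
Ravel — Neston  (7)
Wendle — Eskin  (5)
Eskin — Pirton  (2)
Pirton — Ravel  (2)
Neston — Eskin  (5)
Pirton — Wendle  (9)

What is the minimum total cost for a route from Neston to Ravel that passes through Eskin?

$9

Best Neston to Eskin: Neston–Eskin costing 5
Best Eskin to Ravel: Eskin–Pirton–Ravel costing 4
Total via Eskin: 5 + 4 = $9.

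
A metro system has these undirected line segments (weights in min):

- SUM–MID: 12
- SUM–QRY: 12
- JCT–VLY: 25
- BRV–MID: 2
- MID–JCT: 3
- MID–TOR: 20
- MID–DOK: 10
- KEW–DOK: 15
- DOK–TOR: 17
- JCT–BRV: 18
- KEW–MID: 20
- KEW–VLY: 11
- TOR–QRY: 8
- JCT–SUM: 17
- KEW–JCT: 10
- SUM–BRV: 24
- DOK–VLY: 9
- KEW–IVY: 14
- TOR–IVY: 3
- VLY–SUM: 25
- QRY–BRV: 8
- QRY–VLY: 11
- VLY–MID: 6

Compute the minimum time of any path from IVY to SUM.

23 min

Candidate routes:
IVY → TOR → QRY → SUM: 3+8+12 = 23
IVY → TOR → QRY → BRV → MID → SUM: 3+8+8+2+12 = 33
Cheapest is IVY → TOR → QRY → SUM at 23 min.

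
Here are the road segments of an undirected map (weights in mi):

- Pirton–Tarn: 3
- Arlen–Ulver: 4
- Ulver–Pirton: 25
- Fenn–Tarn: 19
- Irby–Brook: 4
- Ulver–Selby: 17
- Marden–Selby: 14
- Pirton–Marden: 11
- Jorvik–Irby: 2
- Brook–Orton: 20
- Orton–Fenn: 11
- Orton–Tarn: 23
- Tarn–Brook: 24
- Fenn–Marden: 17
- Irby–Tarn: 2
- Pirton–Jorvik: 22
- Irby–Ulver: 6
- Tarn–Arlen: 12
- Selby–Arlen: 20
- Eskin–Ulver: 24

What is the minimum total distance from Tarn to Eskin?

32 mi

Shortest distances from Tarn:
Tarn: 0
Irby: 2  (via Tarn)
Pirton: 3  (via Tarn)
Jorvik: 4  (via Irby)
Brook: 6  (via Irby)
Ulver: 8  (via Irby)
Arlen: 12  (via Tarn)
Marden: 14  (via Pirton)
Fenn: 19  (via Tarn)
Orton: 23  (via Tarn)
Selby: 25  (via Ulver)
Eskin: 32  (via Ulver)
Shortest route: Tarn → Irby → Ulver → Eskin = 32 mi.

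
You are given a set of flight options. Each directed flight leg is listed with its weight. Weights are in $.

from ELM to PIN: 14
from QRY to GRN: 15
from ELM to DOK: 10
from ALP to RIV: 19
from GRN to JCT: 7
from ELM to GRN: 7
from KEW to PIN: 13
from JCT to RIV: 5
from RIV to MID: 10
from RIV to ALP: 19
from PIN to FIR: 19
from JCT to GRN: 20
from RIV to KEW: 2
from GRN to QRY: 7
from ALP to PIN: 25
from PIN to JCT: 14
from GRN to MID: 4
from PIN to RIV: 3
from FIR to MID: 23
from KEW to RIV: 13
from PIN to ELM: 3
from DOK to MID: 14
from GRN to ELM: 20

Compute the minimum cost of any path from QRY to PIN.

Shortest distances from QRY:
QRY: 0
GRN: 15  (via QRY)
MID: 19  (via GRN)
JCT: 22  (via GRN)
RIV: 27  (via JCT)
KEW: 29  (via RIV)
ELM: 35  (via GRN)
PIN: 42  (via KEW)
Shortest route: QRY–GRN–JCT–RIV–KEW–PIN = $42.

$42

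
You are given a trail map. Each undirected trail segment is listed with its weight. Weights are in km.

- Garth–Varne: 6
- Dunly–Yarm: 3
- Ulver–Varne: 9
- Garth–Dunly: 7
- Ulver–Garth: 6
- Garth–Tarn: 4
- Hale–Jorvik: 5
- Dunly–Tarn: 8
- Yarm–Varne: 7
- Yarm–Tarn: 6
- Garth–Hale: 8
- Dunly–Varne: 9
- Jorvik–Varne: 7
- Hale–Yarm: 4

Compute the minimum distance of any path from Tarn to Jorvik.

15 km

Enumerating some paths:
Tarn → Yarm → Hale → Jorvik: 6+4+5 = 15
Tarn → Garth → Varne → Jorvik: 4+6+7 = 17
The minimum is 15 km via Tarn → Yarm → Hale → Jorvik.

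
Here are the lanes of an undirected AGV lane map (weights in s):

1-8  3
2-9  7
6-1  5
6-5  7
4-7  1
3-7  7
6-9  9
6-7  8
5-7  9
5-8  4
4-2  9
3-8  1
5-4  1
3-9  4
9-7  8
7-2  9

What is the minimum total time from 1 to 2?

Settle nodes by increasing distance from 1:
1: 0
8: 3  (via 1)
3: 4  (via 8)
6: 5  (via 1)
5: 7  (via 8)
4: 8  (via 5)
9: 8  (via 3)
7: 9  (via 4)
2: 15  (via 9)
Shortest route: 1 → 8 → 3 → 9 → 2 = 15 s.

15 s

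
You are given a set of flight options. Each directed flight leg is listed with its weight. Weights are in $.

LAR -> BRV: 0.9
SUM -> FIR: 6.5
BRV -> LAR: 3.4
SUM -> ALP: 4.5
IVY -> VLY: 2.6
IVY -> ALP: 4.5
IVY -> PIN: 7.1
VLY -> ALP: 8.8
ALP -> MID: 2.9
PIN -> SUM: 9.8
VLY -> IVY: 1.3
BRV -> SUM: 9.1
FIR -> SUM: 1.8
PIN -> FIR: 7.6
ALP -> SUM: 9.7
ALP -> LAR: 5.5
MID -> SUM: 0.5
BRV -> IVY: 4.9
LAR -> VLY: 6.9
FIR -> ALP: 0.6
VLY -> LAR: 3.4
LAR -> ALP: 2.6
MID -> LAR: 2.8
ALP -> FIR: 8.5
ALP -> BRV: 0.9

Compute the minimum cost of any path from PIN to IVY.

Running Dijkstra from PIN:
PIN: 0
FIR: 7.6  (via PIN)
ALP: 8.2  (via FIR)
BRV: 9.1  (via ALP)
SUM: 9.4  (via FIR)
MID: 11.1  (via ALP)
LAR: 12.5  (via BRV)
IVY: 14  (via BRV)
Shortest route: PIN → FIR → ALP → BRV → IVY = $14.

$14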